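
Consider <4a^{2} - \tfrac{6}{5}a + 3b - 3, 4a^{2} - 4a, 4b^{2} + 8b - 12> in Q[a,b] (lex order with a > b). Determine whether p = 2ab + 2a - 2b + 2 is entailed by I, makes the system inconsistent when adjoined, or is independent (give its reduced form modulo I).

2ab + 2a - 2b + 2 lies in I (it reduces to 0).

First compute the reduced Gröbner basis of I by Buchberger's algorithm.
f_1 = 4a^{2} - \tfrac{6}{5}a + 3b - 3, LT = a^{2}.
f_2 = 4a^{2} - 4a, LT = a^{2}.
f_3 = 4b^{2} + 8b - 12, LT = b^{2}.

S(f_1,f_2): lcm = a^{2}. S = \tfrac{7}{10}a + \tfrac{3}{4}b - \tfrac{3}{4}.
  reduce S modulo (f_1, f_2, f_3):
  remainder \tfrac{7}{10}a + \tfrac{3}{4}b - \tfrac{3}{4} ≠ 0; add h_4 = \tfrac{7}{10}a + \tfrac{3}{4}b - \tfrac{3}{4} to the basis.

S(f_1,h_4): lcm = a^{2}. S = -\tfrac{15}{14}ab + \tfrac{27}{35}a + \tfrac{3}{4}b - \tfrac{3}{4}.
  reduce S modulo (f_1, f_2, f_3, h_4):
  remainder -\tfrac{345}{98}b + \tfrac{345}{98} ≠ 0; add h_5 = -\tfrac{345}{98}b + \tfrac{345}{98} to the basis.

The other S-polynomials (S(f_1,f_3), S(f_2,f_3), S(f_2,h_4), S(f_3,h_4), S(f_1,h_5), S(f_2,h_5), S(f_3,h_5), S(h_4,h_5)) all reduce to 0 modulo the current basis, so we have a Gröbner basis.
Inter-reduce: drop elements whose leading term is divisible by another's, tail-reduce, and make monic.
Reduced Gröbner basis: {a, b - 1}.
Label its elements g_1 = a, g_2 = b - 1.

Reduce p = 2ab + 2a - 2b + 2 modulo G:
  leading term ab: subtract (2b)·g_1 from 2ab + 2a - 2b + 2 → 2a - 2b + 2
  leading term a: subtract (2)·g_1 from 2a - 2b + 2 → -2b + 2
  leading term b: subtract (-2)·g_2 from -2b + 2 → 0
  normal form = 0.
Since the normal form is 0, p ∈ I.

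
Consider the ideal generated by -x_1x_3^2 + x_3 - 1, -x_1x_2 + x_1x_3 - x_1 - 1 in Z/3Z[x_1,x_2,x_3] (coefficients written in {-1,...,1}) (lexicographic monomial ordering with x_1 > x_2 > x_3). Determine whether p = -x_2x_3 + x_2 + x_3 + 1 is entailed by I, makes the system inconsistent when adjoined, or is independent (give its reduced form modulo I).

-x_2x_3 + x_2 + x_3 + 1 lies in I (it reduces to 0).

First compute the reduced Gröbner basis of I by Buchberger's algorithm.
f_1 = -x_1x_3^2 + x_3 - 1, LT = x_1x_3^2.
f_2 = -x_1x_2 + x_1x_3 - x_1 - 1, LT = x_1x_2.

S(f_1,f_2): lcm = x_1x_2x_3^2. S = x_1x_3^3 - x_1x_3^2 - x_2x_3 + x_2 - x_3^2.
  leading term x_1x_3^3: subtract (-x_3)·f_1 from x_1x_3^3 - x_1x_3^2 - x_2x_3 + x_2 - x_3^2 → -x_1x_3^2 - x_2x_3 + x_2 - x_3
  leading term x_1x_3^2: subtract (1)·f_1 from -x_1x_3^2 - x_2x_3 + x_2 - x_3 → -x_2x_3 + x_2 + x_3 + 1
  leading term x_2x_3: no divisor's leading term divides it; move -x_2x_3 to the remainder.
  leading term x_2: no divisor's leading term divides it; move x_2 to the remainder.
  leading term x_3: no divisor's leading term divides it; move x_3 to the remainder.
  leading term 1: no divisor's leading term divides it; move 1 to the remainder.
  remainder -x_2x_3 + x_2 + x_3 + 1 ≠ 0; add h_3 = -x_2x_3 + x_2 + x_3 + 1 to the basis.

The other S-polynomials (S(f_1,h_3), S(f_2,h_3)) all reduce to 0 modulo the current basis, so we have a Gröbner basis.
Inter-reduce: drop elements whose leading term is divisible by another's, tail-reduce, and make monic.
Reduced Gröbner basis: {x_1x_2 - x_1x_3 + x_1 + 1, x_1x_3^2 - x_3 + 1, x_2x_3 - x_2 - x_3 - 1}.
Label its elements g_1 = x_1x_2 - x_1x_3 + x_1 + 1, g_2 = x_1x_3^2 - x_3 + 1, g_3 = x_2x_3 - x_2 - x_3 - 1.

Reduce p = -x_2x_3 + x_2 + x_3 + 1 modulo G:
  leading term x_2x_3: subtract (-1)·g_3 from -x_2x_3 + x_2 + x_3 + 1 → 0
  normal form = 0.
Since the normal form is 0, p ∈ I.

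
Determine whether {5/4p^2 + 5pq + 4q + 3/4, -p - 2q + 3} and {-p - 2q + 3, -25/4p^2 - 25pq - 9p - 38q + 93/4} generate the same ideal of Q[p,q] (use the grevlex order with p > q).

Since reduced Gröbner bases are canonical representatives of ideals under a given ordering, it suffices to compute and compare them.
Buchberger on the first generating set:
f_1 = 5/4p^2 + 5pq + 4q + 3/4, LT = p^2.
f_2 = -p - 2q + 3, LT = p.

S(f_1,f_2): lcm = p^2. S = 2pq + 3p + 16/5q + 3/5.
  leading term pq: subtract (-2q)·f_2 from 2pq + 3p + 16/5q + 3/5 → -4q^2 + 3p + 46/5q + 3/5
  leading term q^2: no divisor's leading term divides it; move -4q^2 to the remainder.
  leading term p: subtract (-3)·f_2 from 3p + 46/5q + 3/5 → 16/5q + 48/5
  leading term q: no divisor's leading term divides it; move 16/5q to the remainder.
  leading term 1: no divisor's leading term divides it; move 48/5 to the remainder.
  remainder -4q^2 + 16/5q + 48/5 ≠ 0; add g_3 = -4q^2 + 16/5q + 48/5 to the basis.

S(f_1,g_3): leading monomials are coprime, so the S-polynomial reduces to 0 (Buchberger's first criterion).
S(f_2,g_3): leading monomials are coprime, so the S-polynomial reduces to 0 (Buchberger's first criterion).
Every S-polynomial of the final basis reduces to 0, so we have a Gröbner basis.
Inter-reduce: drop elements whose leading term is divisible by another's, tail-reduce, and make monic.
Reduced Gröbner basis: {q^2 - 4/5q - 12/5, p + 2q - 3}.

Buchberger on the second generating set:
h_1 = -p - 2q + 3, LT = p.
h_2 = -25/4p^2 - 25pq - 9p - 38q + 93/4, LT = p^2.

S(h_1,h_2): lcm = p^2. S = -2pq - 111/25p - 152/25q + 93/25.
  leading term pq: subtract (2q)·h_1 from -2pq - 111/25p - 152/25q + 93/25 → 4q^2 - 111/25p - 302/25q + 93/25
  leading term q^2: no divisor's leading term divides it; move 4q^2 to the remainder.
  leading term p: subtract (111/25)·h_1 from -111/25p - 302/25q + 93/25 → -16/5q - 48/5
  leading term q: no divisor's leading term divides it; move -16/5q to the remainder.
  leading term 1: no divisor's leading term divides it; move -48/5 to the remainder.
  remainder 4q^2 - 16/5q - 48/5 ≠ 0; add k_3 = 4q^2 - 16/5q - 48/5 to the basis.

S(h_1,k_3): leading monomials are coprime, so the S-polynomial reduces to 0 (Buchberger's first criterion).
S(h_2,k_3): leading monomials are coprime, so the S-polynomial reduces to 0 (Buchberger's first criterion).
Every S-polynomial of the final basis reduces to 0, so we have a Gröbner basis.
Inter-reduce: drop elements whose leading term is divisible by another's, tail-reduce, and make monic.
Reduced Gröbner basis: {q^2 - 4/5q - 12/5, p + 2q - 3}.

Same reduced basis, so the two generating sets span the same ideal.
The same test decides containment: I ⊆ J iff every generator of I reduces to 0 modulo a Gröbner basis of J.

Yes, the ideals are equal.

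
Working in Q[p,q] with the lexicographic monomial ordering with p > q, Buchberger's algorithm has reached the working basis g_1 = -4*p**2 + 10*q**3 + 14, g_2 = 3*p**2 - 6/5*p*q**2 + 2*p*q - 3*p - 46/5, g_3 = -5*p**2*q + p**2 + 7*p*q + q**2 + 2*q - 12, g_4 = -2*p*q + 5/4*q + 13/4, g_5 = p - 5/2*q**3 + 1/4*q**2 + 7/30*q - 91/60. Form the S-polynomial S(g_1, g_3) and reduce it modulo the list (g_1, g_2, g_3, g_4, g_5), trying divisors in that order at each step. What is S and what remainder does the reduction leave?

S(g_1, g_3) = 1/5*p**2 + 7/5*p*q - 5/2*q**4 + 1/5*q**2 - 31/10*q - 12/5; remainder on division = -5/2*q**4 + 1/2*q**3 + 1/5*q**2 - 89/40*q + 23/40.

lcm(LM(g_1), LM(g_3)) = p**2*q.
S = (lcm/LT(g_1))·g_1 − (lcm/LT(g_3))·g_3 = 1/5*p**2 + 7/5*p*q - 5/2*q**4 + 1/5*q**2 - 31/10*q - 12/5.
Reduce S modulo (g_1, g_2, g_3, g_4, g_5) in that order:
  leading term p**2: subtract (-1/20)·g_1 from 1/5*p**2 + 7/5*p*q - 5/2*q**4 + 1/5*q**2 - 31/10*q - 12/5 → 7/5*p*q - 5/2*q**4 + 1/2*q**3 + 1/5*q**2 - 31/10*q - 17/10
  leading term p*q: subtract (-7/10)·g_4 from 7/5*p*q - 5/2*q**4 + 1/2*q**3 + 1/5*q**2 - 31/10*q - 17/10 → -5/2*q**4 + 1/2*q**3 + 1/5*q**2 - 89/40*q + 23/40
  leading term q**4: no divisor's leading term divides it; move -5/2*q**4 to the remainder.
  leading term q**3: no divisor's leading term divides it; move 1/2*q**3 to the remainder.
  leading term q**2: no divisor's leading term divides it; move 1/5*q**2 to the remainder.
  leading term q: no divisor's leading term divides it; move -89/40*q to the remainder.
  leading term 1: no divisor's leading term divides it; move 23/40 to the remainder.
The remainder -5/2*q**4 + 1/2*q**3 + 1/5*q**2 - 89/40*q + 23/40 is nonzero, so it would be added as the next basis element.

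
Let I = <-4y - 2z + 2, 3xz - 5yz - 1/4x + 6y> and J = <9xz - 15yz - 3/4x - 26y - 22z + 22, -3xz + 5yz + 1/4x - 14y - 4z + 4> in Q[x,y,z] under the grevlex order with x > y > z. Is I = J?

Equality of ideals is decidable: compute both reduced Gröbner bases (unique for the ordering) and check whether they agree.
Buchberger on the first generating set:
f_1 = -4y - 2z + 2, LT = y.
f_2 = 3xz - 5yz - 1/4x + 6y, LT = xz.

The S-polynomials (S(f_1,f_2)) all reduce to 0 modulo the current basis, so we have a Gröbner basis.
Inter-reduce: drop elements whose leading term is divisible by another's, tail-reduce, and make monic.
Reduced Gröbner basis: {xz + 5/6z^2 - 1/12x - 11/6z + 1, y + 1/2z - 1/2}.

Buchberger on the second generating set:
h_1 = 9xz - 15yz - 3/4x - 26y - 22z + 22, LT = xz.
h_2 = -3xz + 5yz + 1/4x - 14y - 4z + 4, LT = xz.

S(h_1,h_2): lcm = xz. S = -68/9y - 34/9z + 34/9.
  leading term y: no divisor's leading term divides it; move -68/9y to the remainder.
  leading term z: no divisor's leading term divides it; move -34/9z to the remainder.
  leading term 1: no divisor's leading term divides it; move 34/9 to the remainder.
  remainder -68/9y - 34/9z + 34/9 ≠ 0; add k_3 = -68/9y - 34/9z + 34/9 to the basis.

The other S-polynomials (S(h_1,k_3), S(h_2,k_3)) all reduce to 0 modulo the current basis, so we have a Gröbner basis.
Inter-reduce: drop elements whose leading term is divisible by another's, tail-reduce, and make monic.
Reduced Gröbner basis: {xz + 5/6z^2 - 1/12x - 11/6z + 1, y + 1/2z - 1/2}.

The two bases agree; hence the ideals are identical.

Yes, the ideals are equal.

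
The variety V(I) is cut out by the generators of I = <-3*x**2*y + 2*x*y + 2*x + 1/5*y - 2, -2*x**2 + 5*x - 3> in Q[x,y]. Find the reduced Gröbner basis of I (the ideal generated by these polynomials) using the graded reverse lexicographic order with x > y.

G = {y**2 - 20/71*y, x - 71/40*y - 1}

f_1 = -3*x**2*y + 2*x*y + 2*x + 1/5*y - 2, LT = x**2*y.
f_2 = -2*x**2 + 5*x - 3, LT = x**2.

S(f_1,f_2): lcm = x**2*y. S = 11/6*x*y - 2/3*x - 47/30*y + 2/3.
  leading term x*y: no divisor's leading term divides it; move 11/6*x*y to the remainder.
  leading term x: no divisor's leading term divides it; move -2/3*x to the remainder.
  leading term y: no divisor's leading term divides it; move -47/30*y to the remainder.
  leading term 1: no divisor's leading term divides it; move 2/3 to the remainder.
  remainder 11/6*x*y - 2/3*x - 47/30*y + 2/3 ≠ 0; add g_3 = 11/6*x*y - 2/3*x - 47/30*y + 2/3 to the basis.

S(f_1,g_3): lcm = x**2*y. S = 4/11*x**2 + 31/165*x*y - 34/33*x - 1/15*y + 2/3.
  leading term x**2: subtract (-2/11)·f_2 from 4/11*x**2 + 31/165*x*y - 34/33*x - 1/15*y + 2/3 → 31/165*x*y - 4/33*x - 1/15*y + 4/33
  leading term x*y: subtract (62/605)·g_3 from 31/165*x*y - 4/33*x - 1/15*y + 4/33 → -32/605*x + 284/3025*y + 32/605
  leading term x: no divisor's leading term divides it; move -32/605*x to the remainder.
  leading term y: no divisor's leading term divides it; move 284/3025*y to the remainder.
  leading term 1: no divisor's leading term divides it; move 32/605 to the remainder.
  remainder -32/605*x + 284/3025*y + 32/605 ≠ 0; add g_4 = -32/605*x + 284/3025*y + 32/605 to the basis.

S(f_2,g_3): lcm = x**2*y. S = 4/11*x**2 - 181/110*x*y - 4/11*x + 3/2*y.
  leading term x**2: subtract (-2/11)·f_2 from 4/11*x**2 - 181/110*x*y - 4/11*x + 3/2*y → -181/110*x*y + 6/11*x + 3/2*y - 6/11
  leading term x*y: subtract (-543/605)·g_3 from -181/110*x*y + 6/11*x + 3/2*y - 6/11 → -32/605*x + 284/3025*y + 32/605
  leading term x: subtract (1)·g_4 from -32/605*x + 284/3025*y + 32/605 → 0
  remainder 0.

S(f_1,g_4): lcm = x**2*y. S = 71/40*x*y**2 + 1/3*x*y - 2/3*x - 1/15*y + 2/3.
  leading term x*y**2: subtract (213/220*y)·g_3 from 71/40*x*y**2 + 1/3*x*y - 2/3*x - 1/15*y + 2/3 → 323/330*x*y + 3337/2200*y**2 - 2/3*x - 47/66*y + 2/3
  leading term x*y: subtract (323/605)·g_3 from 323/330*x*y + 3337/2200*y**2 - 2/3*x - 47/66*y + 2/3 → 3337/2200*y**2 - 188/605*x + 376/3025*y + 188/605
  leading term y**2: no divisor's leading term divides it; move 3337/2200*y**2 to the remainder.
  leading term x: subtract (47/8)·g_4 from -188/605*x + 376/3025*y + 188/605 → -47/110*y
  leading term y: no divisor's leading term divides it; move -47/110*y to the remainder.
  remainder 3337/2200*y**2 - 47/110*y ≠ 0; add g_5 = 3337/2200*y**2 - 47/110*y to the basis.

S(f_2,g_4): lcm = x**2. S = 71/40*x*y - 3/2*x + 3/2.
  leading term x*y: subtract (213/220)·g_3 from 71/40*x*y - 3/2*x + 3/2 → -47/55*x + 3337/2200*y + 47/55
  leading term x: subtract (517/32)·g_4 from -47/55*x + 3337/2200*y + 47/55 → 0
  remainder 0.

S(g_3,g_4): lcm = x*y. S = 71/40*y**2 - 4/11*x + 8/55*y + 4/11.
  leading term y**2: subtract (55/47)·g_5 from 71/40*y**2 - 4/11*x + 8/55*y + 4/11 → -4/11*x + 71/110*y + 4/11
  leading term x: subtract (55/8)·g_4 from -4/11*x + 71/110*y + 4/11 → 0
  remainder 0.

S(f_1,g_5): lcm = x**2*y**2. S = 20/71*x**2*y - 2/3*x*y**2 - 2/3*x*y - 1/15*y**2 + 2/3*y.
  leading term x**2*y: subtract (-20/213)·f_1 from 20/71*x**2*y - 2/3*x*y**2 - 2/3*x*y - 1/15*y**2 + 2/3*y → -2/3*x*y**2 - 34/71*x*y - 1/15*y**2 + 40/213*x + 146/213*y - 40/213
  leading term x*y**2: subtract (-4/11*y)·g_3 from -2/3*x*y**2 - 34/71*x*y - 1/15*y**2 + 40/213*x + 146/213*y - 40/213 → -1690/2343*x*y - 7/11*y**2 + 40/213*x + 2174/2343*y - 40/213
  leading term x*y: subtract (-3380/8591)·g_3 from -1690/2343*x*y - 7/11*y**2 + 40/213*x + 2174/2343*y - 40/213 → -7/11*y**2 - 640/8591*x + 2676/8591*y + 640/8591
  leading term y**2: subtract (-1400/3337)·g_5 from -7/11*y**2 - 640/8591*x + 2676/8591*y + 640/8591 → -640/8591*x + 16/121*y + 640/8591
  leading term x: subtract (100/71)·g_4 from -640/8591*x + 16/121*y + 640/8591 → 0
  remainder 0.

S(f_2,g_5): leading monomials are coprime, so the S-polynomial reduces to 0 (Buchberger's first criterion).
S(g_3,g_5): lcm = x*y**2. S = -64/781*x*y - 47/55*y**2 + 4/11*y.
  leading term x*y: subtract (-384/8591)·g_3 from -64/781*x*y - 47/55*y**2 + 4/11*y → -47/55*y**2 - 256/8591*x + 12612/42955*y + 256/8591
  leading term y**2: subtract (-40/71)·g_5 from -47/55*y**2 - 256/8591*x + 12612/42955*y + 256/8591 → -256/8591*x + 32/605*y + 256/8591
  leading term x: subtract (40/71)·g_4 from -256/8591*x + 32/605*y + 256/8591 → 0
  remainder 0.

S(g_4,g_5): leading monomials are coprime, so the S-polynomial reduces to 0 (Buchberger's first criterion).
Every S-polynomial of the final basis reduces to 0, so we have a Gröbner basis.
Inter-reduce: drop elements whose leading term is divisible by another's, tail-reduce, and make monic.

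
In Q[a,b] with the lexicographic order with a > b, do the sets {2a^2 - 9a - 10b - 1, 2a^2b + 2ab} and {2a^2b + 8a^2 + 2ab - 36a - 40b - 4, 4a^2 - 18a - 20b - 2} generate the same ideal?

Yes, the ideals are equal.

For a fixed monomial order, each ideal has a unique reduced Gröbner basis; comparing bases decides equality.
Buchberger on the first generating set:
f_1 = 2a^2 - 9a - 10b - 1, LT = a^2.
f_2 = 2a^2b + 2ab, LT = a^2b.

S(f_1,f_2): lcm = a^2b. S = -11/2ab - 5b^2 - 1/2b.
  leading term ab: no divisor's leading term divides it; move -11/2ab to the remainder.
  leading term b^2: no divisor's leading term divides it; move -5b^2 to the remainder.
  leading term b: no divisor's leading term divides it; move -1/2b to the remainder.
  remainder -11/2ab - 5b^2 - 1/2b ≠ 0; add g_3 = -11/2ab - 5b^2 - 1/2b to the basis.

S(f_1,g_3): lcm = a^2b. S = -10/11ab^2 - 101/22ab - 5b^2 - 1/2b.
  leading term ab^2: subtract (20/121b)·g_3 from -10/11ab^2 - 101/22ab - 5b^2 - 1/2b → -101/22ab + 100/121b^3 - 595/121b^2 - 1/2b
  leading term ab: subtract (101/121)·g_3 from -101/22ab + 100/121b^3 - 595/121b^2 - 1/2b → 100/121b^3 - 90/121b^2 - 10/121b
  leading term b^3: no divisor's leading term divides it; move 100/121b^3 to the remainder.
  leading term b^2: no divisor's leading term divides it; move -90/121b^2 to the remainder.
  leading term b: no divisor's leading term divides it; move -10/121b to the remainder.
  remainder 100/121b^3 - 90/121b^2 - 10/121b ≠ 0; add g_4 = 100/121b^3 - 90/121b^2 - 10/121b to the basis.

The other S-polynomials (S(f_2,g_3), S(f_1,g_4), S(f_2,g_4), S(g_3,g_4)) all reduce to 0 modulo the current basis, so we have a Gröbner basis.
Inter-reduce: drop elements whose leading term is divisible by another's, tail-reduce, and make monic.
Reduced Gröbner basis: {a^2 - 9/2a - 5b - 1/2, ab + 10/11b^2 + 1/11b, b^3 - 9/10b^2 - 1/10b}.

Buchberger on the second generating set:
h_1 = 2a^2b + 8a^2 + 2ab - 36a - 40b - 4, LT = a^2b.
h_2 = 4a^2 - 18a - 20b - 2, LT = a^2.

S(h_1,h_2): lcm = a^2b. S = 4a^2 + 11/2ab - 18a + 5b^2 - 39/2b - 2.
  leading term a^2: subtract (1)·h_2 from 4a^2 + 11/2ab - 18a + 5b^2 - 39/2b - 2 → 11/2ab + 5b^2 + 1/2b
  leading term ab: no divisor's leading term divides it; move 11/2ab to the remainder.
  leading term b^2: no divisor's leading term divides it; move 5b^2 to the remainder.
  leading term b: no divisor's leading term divides it; move 1/2b to the remainder.
  remainder 11/2ab + 5b^2 + 1/2b ≠ 0; add k_3 = 11/2ab + 5b^2 + 1/2b to the basis.

S(h_1,k_3): lcm = a^2b. S = 4a^2 - 10/11ab^2 + 10/11ab - 18a - 20b - 2.
  leading term a^2: subtract (1)·h_2 from 4a^2 - 10/11ab^2 + 10/11ab - 18a - 20b - 2 → -10/11ab^2 + 10/11ab
  leading term ab^2: subtract (-20/121b)·k_3 from -10/11ab^2 + 10/11ab → 10/11ab + 100/121b^3 + 10/121b^2
  leading term ab: subtract (20/121)·k_3 from 10/11ab + 100/121b^3 + 10/121b^2 → 100/121b^3 - 90/121b^2 - 10/121b
  leading term b^3: no divisor's leading term divides it; move 100/121b^3 to the remainder.
  leading term b^2: no divisor's leading term divides it; move -90/121b^2 to the remainder.
  leading term b: no divisor's leading term divides it; move -10/121b to the remainder.
  remainder 100/121b^3 - 90/121b^2 - 10/121b ≠ 0; add k_4 = 100/121b^3 - 90/121b^2 - 10/121b to the basis.

The other S-polynomials (S(h_2,k_3), S(h_1,k_4), S(h_2,k_4), S(k_3,k_4)) all reduce to 0 modulo the current basis, so we have a Gröbner basis.
Inter-reduce: drop elements whose leading term is divisible by another's, tail-reduce, and make monic.
Reduced Gröbner basis: {a^2 - 9/2a - 5b - 1/2, ab + 10/11b^2 + 1/11b, b^3 - 9/10b^2 - 1/10b}.

The two bases agree; hence the ideals are identical.
The same test decides containment: I ⊆ J iff every generator of I reduces to 0 modulo a Gröbner basis of J.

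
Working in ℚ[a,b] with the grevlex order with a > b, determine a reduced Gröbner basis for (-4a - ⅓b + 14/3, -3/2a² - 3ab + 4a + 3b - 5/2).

f_1 = -4a - ⅓b + 14/3, LT = a.
f_2 = -3/2a² - 3ab + 4a + 3b - 5/2, LT = a².

S(f_1,f_2): lcm = a². S = -23/12ab + 3/2a + 2b - 5/3.
  leading term ab: subtract (23/48b)·f_1 from -23/12ab + 3/2a + 2b - 5/3 → 23/144b² + 3/2a - 17/72b - 5/3
  leading term b²: no divisor's leading term divides it; move 23/144b² to the remainder.
  leading term a: subtract (-⅜)·f_1 from 3/2a - 17/72b - 5/3 → -13/36b + 1/12
  leading term b: no divisor's leading term divides it; move -13/36b to the remainder.
  leading term 1: no divisor's leading term divides it; move 1/12 to the remainder.
  remainder 23/144b² - 13/36b + 1/12 ≠ 0; add g_3 = 23/144b² - 13/36b + 1/12 to the basis.

The other S-polynomials (S(f_1,g_3), S(f_2,g_3)) all reduce to 0 modulo the current basis, so we have a Gröbner basis.
Inter-reduce: drop elements whose leading term is divisible by another's, tail-reduce, and make monic.

G = {b² - 52/23b + 12/23, a + 1/12b - 7/6}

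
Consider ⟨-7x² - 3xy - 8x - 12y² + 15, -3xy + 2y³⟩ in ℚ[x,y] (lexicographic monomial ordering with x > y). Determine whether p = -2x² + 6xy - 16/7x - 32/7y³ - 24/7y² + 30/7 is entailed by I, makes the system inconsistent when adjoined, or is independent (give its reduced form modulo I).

-2x² + 6xy - 16/7x - 32/7y³ - 24/7y² + 30/7 lies in I (it reduces to 0).

First compute the reduced Gröbner basis of I by Buchberger's algorithm.
f_1 = -7x² - 3xy - 8x - 12y² + 15, LT = x².
f_2 = -3xy + 2y³, LT = xy.

S(f_1,f_2): lcm = x²y. S = ⅔xy³ + 3/7xy² + 8/7xy + 12/7y³ - 15/7y.
  leading term xy³: subtract (-2/9y²)·f_2 from ⅔xy³ + 3/7xy² + 8/7xy + 12/7y³ - 15/7y → 3/7xy² + 8/7xy + 4/9y⁵ + 12/7y³ - 15/7y
  leading term xy²: subtract (-1/7y)·f_2 from 3/7xy² + 8/7xy + 4/9y⁵ + 12/7y³ - 15/7y → 8/7xy + 4/9y⁵ + 2/7y⁴ + 12/7y³ - 15/7y
  leading term xy: subtract (-8/21)·f_2 from 8/7xy + 4/9y⁵ + 2/7y⁴ + 12/7y³ - 15/7y → 4/9y⁵ + 2/7y⁴ + 52/21y³ - 15/7y
  leading term y⁵: no divisor's leading term divides it; move 4/9y⁵ to the remainder.
  leading term y⁴: no divisor's leading term divides it; move 2/7y⁴ to the remainder.
  leading term y³: no divisor's leading term divides it; move 52/21y³ to the remainder.
  leading term y: no divisor's leading term divides it; move -15/7y to the remainder.
  remainder 4/9y⁵ + 2/7y⁴ + 52/21y³ - 15/7y ≠ 0; add h_3 = 4/9y⁵ + 2/7y⁴ + 52/21y³ - 15/7y to the basis.

The other S-polynomials (S(f_1,h_3), S(f_2,h_3)) all reduce to 0 modulo the current basis, so we have a Gröbner basis.
Inter-reduce: drop elements whose leading term is divisible by another's, tail-reduce, and make monic.
Reduced Gröbner basis: {x² + 8/7x + 2/7y³ + 12/7y² - 15/7, xy - ⅔y³, y⁵ + 9/14y⁴ + 39/7y³ - 135/28y}.
Label its elements g_1 = x² + 8/7x + 2/7y³ + 12/7y² - 15/7, g_2 = xy - ⅔y³, g_3 = y⁵ + 9/14y⁴ + 39/7y³ - 135/28y.

Reduce p = -2x² + 6xy - 16/7x - 32/7y³ - 24/7y² + 30/7 modulo G:
  leading term x²: subtract (-2)·g_1 from -2x² + 6xy - 16/7x - 32/7y³ - 24/7y² + 30/7 → 6xy - 4y³
  leading term xy: subtract (6)·g_2 from 6xy - 4y³ → 0
  normal form = 0.
Since the normal form is 0, p ∈ I.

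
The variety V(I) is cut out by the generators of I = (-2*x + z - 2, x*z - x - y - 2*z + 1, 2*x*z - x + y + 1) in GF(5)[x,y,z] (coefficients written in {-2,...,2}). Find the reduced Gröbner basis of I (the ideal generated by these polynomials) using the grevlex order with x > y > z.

G = {z**2 + z + 1, x + 2*z + 1, y - z + 1}

f_1 = -2*x + z - 2, LT = x.
f_2 = x*z - x - y - 2*z + 1, LT = x*z.
f_3 = 2*x*z - x + y + 1, LT = x*z.

S(f_1,f_2): lcm = x*z. S = 2*z**2 + x + y - 2*z - 1.
  leading term z**2: no divisor's leading term divides it; move 2*z**2 to the remainder.
  leading term x: subtract (2)·f_1 from x + y - 2*z - 1 → y + z - 2
  leading term y: no divisor's leading term divides it; move y to the remainder.
  leading term z: no divisor's leading term divides it; move z to the remainder.
  leading term 1: no divisor's leading term divides it; move -2 to the remainder.
  remainder 2*z**2 + y + z - 2 ≠ 0; add g_4 = 2*z**2 + y + z - 2 to the basis.

S(f_1,f_3): lcm = x*z. S = 2*z**2 - 2*x + 2*y + z + 2.
  leading term z**2: subtract (1)·g_4 from 2*z**2 - 2*x + 2*y + z + 2 → -2*x + y - 1
  leading term x: subtract (1)·f_1 from -2*x + y - 1 → y - z + 1
  leading term y: no divisor's leading term divides it; move y to the remainder.
  leading term z: no divisor's leading term divides it; move -z to the remainder.
  leading term 1: no divisor's leading term divides it; move 1 to the remainder.
  remainder y - z + 1 ≠ 0; add g_5 = y - z + 1 to the basis.

S(f_2,f_3): lcm = x*z. S = 2*x + y - 2*z - 2.
  leading term x: subtract (-1)·f_1 from 2*x + y - 2*z - 2 → y - z + 1
  leading term y: subtract (1)·g_5 from y - z + 1 → 0
  remainder 0.

S(f_1,g_4): leading monomials are coprime, so the S-polynomial reduces to 0 (Buchberger's first criterion).
S(f_2,g_4): lcm = x*z**2. S = 2*x*y + x*z - y*z - 2*z**2 + x + z.
  leading term x*y: subtract (-y)·f_1 from 2*x*y + x*z - y*z - 2*z**2 + x + z → x*z - 2*z**2 + x - 2*y + z
  leading term x*z: subtract (2*z)·f_1 from x*z - 2*z**2 + x - 2*y + z → z**2 + x - 2*y
  leading term z**2: subtract (-2)·g_4 from z**2 + x - 2*y → x + 2*z + 1
  leading term x: subtract (2)·f_1 from x + 2*z + 1 → 0
  remainder 0.

S(f_3,g_4): lcm = x*z**2. S = 2*x*y - x*z - 2*y*z + x - 2*z.
  leading term x*y: subtract (-y)·f_1 from 2*x*y - x*z - 2*y*z + x - 2*z → -x*z - y*z + x - 2*y - 2*z
  leading term x*z: subtract (-2*z)·f_1 from -x*z - y*z + x - 2*y - 2*z → -y*z + 2*z**2 + x - 2*y - z
  leading term y*z: subtract (-z)·g_5 from -y*z + 2*z**2 + x - 2*y - z → z**2 + x - 2*y
  leading term z**2: subtract (-2)·g_4 from z**2 + x - 2*y → x + 2*z + 1
  leading term x: subtract (2)·f_1 from x + 2*z + 1 → 0
  remainder 0.

S(f_1,g_5): leading monomials are coprime, so the S-polynomial reduces to 0 (Buchberger's first criterion).
S(f_2,g_5): leading monomials are coprime, so the S-polynomial reduces to 0 (Buchberger's first criterion).
S(f_3,g_5): leading monomials are coprime, so the S-polynomial reduces to 0 (Buchberger's first criterion).
S(g_4,g_5): leading monomials are coprime, so the S-polynomial reduces to 0 (Buchberger's first criterion).
Every S-polynomial of the final basis reduces to 0, so we have a Gröbner basis.
Inter-reduce: drop elements whose leading term is divisible by another's, tail-reduce, and make monic.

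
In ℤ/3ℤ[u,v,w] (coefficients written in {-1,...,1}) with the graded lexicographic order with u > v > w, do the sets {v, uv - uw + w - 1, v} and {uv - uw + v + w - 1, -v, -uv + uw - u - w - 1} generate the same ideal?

Since reduced Gröbner bases are canonical representatives of ideals under a given ordering, it suffices to compute and compare them.
Buchberger on the first generating set:
f_1 = v, LT = v.
f_2 = uv - uw + w - 1, LT = uv.
f_3 = v, LT = v.

S(f_1,f_2): lcm = uv. S = uw - w + 1.
  leading term uw: no divisor's leading term divides it; move uw to the remainder.
  leading term w: no divisor's leading term divides it; move -w to the remainder.
  leading term 1: no divisor's leading term divides it; move 1 to the remainder.
  remainder uw - w + 1 ≠ 0; add g_4 = uw - w + 1 to the basis.

The other S-polynomials (S(f_1,f_3), S(f_2,f_3), S(f_1,g_4), S(f_2,g_4), S(f_3,g_4)) all reduce to 0 modulo the current basis, so we have a Gröbner basis.
Inter-reduce: drop elements whose leading term is divisible by another's, tail-reduce, and make monic.
Reduced Gröbner basis: {uw - w + 1, v}.

Buchberger on the second generating set:
h_1 = uv - uw + v + w - 1, LT = uv.
h_2 = -v, LT = v.
h_3 = -uv + uw - u - w - 1, LT = uv.

S(h_1,h_2): lcm = uv. S = -uw + v + w - 1.
  leading term uw: no divisor's leading term divides it; move -uw to the remainder.
  leading term v: subtract (-1)·h_2 from v + w - 1 → w - 1
  leading term w: no divisor's leading term divides it; move w to the remainder.
  leading term 1: no divisor's leading term divides it; move -1 to the remainder.
  remainder -uw + w - 1 ≠ 0; add k_4 = -uw + w - 1 to the basis.

S(h_1,h_3): lcm = uv. S = -u + v + 1.
  leading term u: no divisor's leading term divides it; move -u to the remainder.
  leading term v: subtract (-1)·h_2 from v + 1 → 1
  leading term 1: no divisor's leading term divides it; move 1 to the remainder.
  remainder -u + 1 ≠ 0; add k_5 = -u + 1 to the basis.

S(h_3,k_4): lcm = uvw. S = -uw² + uw + vw + w² - v + w.
  leading term uw²: subtract (w)·k_4 from -uw² + uw + vw + w² - v + w → uw + vw - v - w
  leading term uw: subtract (-1)·k_4 from uw + vw - v - w → vw - v - 1
  leading term vw: subtract (-w)·h_2 from vw - v - 1 → -v - 1
  leading term v: subtract (1)·h_2 from -v - 1 → -1
  leading term 1: no divisor's leading term divides it; move -1 to the remainder.
  remainder -1 ≠ 0; add k_6 = -1 to the basis.

The other S-polynomials (S(h_2,h_3), S(h_1,k_4), S(h_2,k_4), S(h_1,k_5), S(h_2,k_5), S(h_3,k_5), S(k_4,k_5), S(h_1,k_6), S(h_2,k_6), S(h_3,k_6), S(k_4,k_6), S(k_5,k_6)) all reduce to 0 modulo the current basis, so we have a Gröbner basis.
Inter-reduce: drop elements whose leading term is divisible by another's, tail-reduce, and make monic.
Reduced Gröbner basis: {1}.

The bases are distinct; the ideals are different.
The choice of monomial ordering does not affect the verdict — as long as both bases are computed under the same ordering, their equality decides ideal equality.

No, the ideals differ.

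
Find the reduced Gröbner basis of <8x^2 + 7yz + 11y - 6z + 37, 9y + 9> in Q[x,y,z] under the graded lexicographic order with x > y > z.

f_1 = 8x^2 + 7yz + 11y - 6z + 37, LT = x^2.
f_2 = 9y + 9, LT = y.

The S-polynomials (S(f_1,f_2)) all reduce to 0 modulo the current basis, so we have a Gröbner basis.

G = {x^2 - 13/8z + 13/4, y + 1}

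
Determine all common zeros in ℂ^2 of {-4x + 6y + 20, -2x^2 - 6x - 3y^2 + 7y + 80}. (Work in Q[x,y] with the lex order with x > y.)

{(-7/5, -64/15), (5, 0)}

Compute a lex Gröbner basis by Buchberger's algorithm.
f_1 = -4x + 6y + 20, LT = x.
f_2 = -2x^2 - 6x - 3y^2 + 7y + 80, LT = x^2.

S(f_1,f_2): lcm = x^2. S = -3/2xy - 8x - 3/2y^2 + 7/2y + 40.
  leading term xy: subtract (3/8y)·f_1 from -3/2xy - 8x - 3/2y^2 + 7/2y + 40 → -8x - 15/4y^2 - 4y + 40
  leading term x: subtract (2)·f_1 from -8x - 15/4y^2 - 4y + 40 → -15/4y^2 - 16y
  leading term y^2: no divisor's leading term divides it; move -15/4y^2 to the remainder.
  leading term y: no divisor's leading term divides it; move -16y to the remainder.
  remainder -15/4y^2 - 16y ≠ 0; add h_3 = -15/4y^2 - 16y to the basis.

The other S-polynomials (S(f_1,h_3), S(f_2,h_3)) all reduce to 0 modulo the current basis, so we have a Gröbner basis.
Inter-reduce: drop elements whose leading term is divisible by another's, tail-reduce, and make monic.
Reduced Gröbner basis: {x - 3/2y - 5, y^2 + 64/15y}.

Since the basis is lex-ordered, y^2 + 64/15y is univariate in y. Its roots are {-64/15, 0}. Back-substituting each root into the other basis elements fixes the other coordinates.
  y = -64/15: the earlier basis element becomes x + 7/5 = 0, giving x = -7/5 — point (-7/5, -64/15).
  y = 0: the earlier basis element becomes x - 5 = 0, giving x = 5 — point (5, 0).
A lex Gröbner basis triangularizes the system, enabling back-substitution.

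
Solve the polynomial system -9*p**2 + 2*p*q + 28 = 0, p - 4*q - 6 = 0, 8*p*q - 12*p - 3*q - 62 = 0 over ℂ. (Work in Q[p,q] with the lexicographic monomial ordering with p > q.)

Compute a lex Gröbner basis by Buchberger's algorithm.
f_1 = -9*p**2 + 2*p*q + 28, LT = p**2.
f_2 = p - 4*q - 6, LT = p.
f_3 = 8*p*q - 12*p - 3*q - 62, LT = p*q.

S(f_1,f_2): lcm = p**2. S = 34/9*p*q + 6*p - 28/9.
  leading term p*q: subtract (34/9*q)·f_2 from 34/9*p*q + 6*p - 28/9 → 6*p + 136/9*q**2 + 68/3*q - 28/9
  leading term p: subtract (6)·f_2 from 6*p + 136/9*q**2 + 68/3*q - 28/9 → 136/9*q**2 + 140/3*q + 296/9
  leading term q**2: no divisor's leading term divides it; move 136/9*q**2 to the remainder.
  leading term q: no divisor's leading term divides it; move 140/3*q to the remainder.
  leading term 1: no divisor's leading term divides it; move 296/9 to the remainder.
  remainder 136/9*q**2 + 140/3*q + 296/9 ≠ 0; add h_4 = 136/9*q**2 + 140/3*q + 296/9 to the basis.

S(f_1,f_3): lcm = p**2*q. S = 3/2*p**2 - 2/9*p*q**2 + 3/8*p*q + 31/4*p - 28/9*q.
  leading term p**2: subtract (-1/6)·f_1 from 3/2*p**2 - 2/9*p*q**2 + 3/8*p*q + 31/4*p - 28/9*q → -2/9*p*q**2 + 17/24*p*q + 31/4*p - 28/9*q + 14/3
  leading term p*q**2: subtract (-2/9*q**2)·f_2 from -2/9*p*q**2 + 17/24*p*q + 31/4*p - 28/9*q + 14/3 → 17/24*p*q + 31/4*p - 8/9*q**3 - 4/3*q**2 - 28/9*q + 14/3
  leading term p*q: subtract (17/24*q)·f_2 from 17/24*p*q + 31/4*p - 8/9*q**3 - 4/3*q**2 - 28/9*q + 14/3 → 31/4*p - 8/9*q**3 + 3/2*q**2 + 41/36*q + 14/3
  leading term p: subtract (31/4)·f_2 from 31/4*p - 8/9*q**3 + 3/2*q**2 + 41/36*q + 14/3 → -8/9*q**3 + 3/2*q**2 + 1157/36*q + 307/6
  leading term q**3: subtract (-1/17*q)·h_4 from -8/9*q**3 + 3/2*q**2 + 1157/36*q + 307/6 → 433/102*q**2 + 2317/68*q + 307/6
  leading term q**2: subtract (1299/4624)·h_4 from 433/102*q**2 + 2317/68*q + 307/6 → 12117/578*q + 12117/289
  leading term q: no divisor's leading term divides it; move 12117/578*q to the remainder.
  leading term 1: no divisor's leading term divides it; move 12117/289 to the remainder.
  remainder 12117/578*q + 12117/289 ≠ 0; add h_5 = 12117/578*q + 12117/289 to the basis.

S(f_2,f_3): lcm = p*q. S = 3/2*p - 4*q**2 - 45/8*q + 31/4.
  leading term p: subtract (3/2)·f_2 from 3/2*p - 4*q**2 - 45/8*q + 31/4 → -4*q**2 + 3/8*q + 67/4
  leading term q**2: subtract (-9/34)·h_4 from -4*q**2 + 3/8*q + 67/4 → 1731/136*q + 1731/68
  leading term q: subtract (17/28)·h_5 from 1731/136*q + 1731/68 → 0
  remainder 0.

S(f_1,h_4): leading monomials are coprime, so the S-polynomial reduces to 0 (Buchberger's first criterion).
S(f_2,h_4): leading monomials are coprime, so the S-polynomial reduces to 0 (Buchberger's first criterion).
S(f_3,h_4): lcm = p*q**2. S = -78/17*p*q - 37/17*p - 3/8*q**2 - 31/4*q.
  leading term p*q: subtract (-78/17*q)·f_2 from -78/17*p*q - 37/17*p - 3/8*q**2 - 31/4*q → -37/17*p - 2547/136*q**2 - 2399/68*q
  leading term p: subtract (-37/17)·f_2 from -37/17*p - 2547/136*q**2 - 2399/68*q → -2547/136*q**2 - 2991/68*q - 222/17
  leading term q**2: subtract (-22923/18496)·h_4 from -2547/136*q**2 - 2991/68*q - 222/17 → 64047/4624*q + 64047/2312
  leading term q: subtract (37/56)·h_5 from 64047/4624*q + 64047/2312 → 0
  remainder 0.

S(f_1,h_5): leading monomials are coprime, so the S-polynomial reduces to 0 (Buchberger's first criterion).
S(f_2,h_5): leading monomials are coprime, so the S-polynomial reduces to 0 (Buchberger's first criterion).
S(f_3,h_5): lcm = p*q. S = -7/2*p - 3/8*q - 31/4.
  leading term p: subtract (-7/2)·f_2 from -7/2*p - 3/8*q - 31/4 → -115/8*q - 115/4
  leading term q: subtract (-33235/48468)·h_5 from -115/8*q - 115/4 → 0
  remainder 0.

S(h_4,h_5): lcm = q**2. S = 37/34*q + 37/17.
  leading term q: subtract (629/12117)·h_5 from 37/34*q + 37/17 → 0
  remainder 0.

Every S-polynomial of the final basis reduces to 0, so we have a Gröbner basis.
Inter-reduce: drop elements whose leading term is divisible by another's, tail-reduce, and make monic.
Reduced Gröbner basis: {p + 2, q + 2}.

From the last basis element, q + 2 = 0, so q takes values in {-2}. Each choice, substituted upward through the basis, yields the corresponding point(s) of the solution set.
  q = -2: the earlier basis element becomes p + 2 = 0, giving p = -2 — point (-2, -2).

{(-2, -2)}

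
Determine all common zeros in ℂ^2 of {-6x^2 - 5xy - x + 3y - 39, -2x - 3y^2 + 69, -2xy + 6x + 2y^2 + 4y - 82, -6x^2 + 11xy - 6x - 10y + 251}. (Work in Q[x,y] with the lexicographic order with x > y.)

Compute a lex Gröbner basis by Buchberger's algorithm.
f_1 = -6x^2 - 5xy - x + 3y - 39, LT = x^2.
f_2 = -2x - 3y^2 + 69, LT = x.
f_3 = -2xy + 6x + 2y^2 + 4y - 82, LT = xy.
f_4 = -6x^2 + 11xy - 6x - 10y + 251, LT = x^2.

S(f_1,f_2): lcm = x^2. S = -3/2xy^2 + 5/6xy + 104/3x - 1/2y + 13/2.
  reduce S modulo (f_1, f_2, f_3, f_4):
  remainder 9/4y^4 - 5/4y^3 - 415/4y^2 + 113/4y + 2405/2 ≠ 0; add h_5 = 9/4y^4 - 5/4y^3 - 415/4y^2 + 113/4y + 2405/2 to the basis.

S(f_1,f_3): lcm = x^2y. S = 3x^2 + 11/6xy^2 + 13/6xy - 41x - 1/2y^2 + 13/2y.
  reduce S modulo (f_1, f_2, f_3, f_4, h_5):
  remainder -37/36y^3 - 65/36y^2 + 1117/36y + 665/36 ≠ 0; add h_6 = -37/36y^3 - 65/36y^2 + 1117/36y + 665/36 to the basis.

S(f_1,f_4): lcm = x^2. S = 8/3xy - 5/6x - 13/6y + 145/3.
  reduce S modulo (f_1, f_2, f_3, f_4, h_5, h_6):
  remainder 1225/148y^2 - 6865/222y - 23225/444 ≠ 0; add h_7 = 1225/148y^2 - 6865/222y - 23225/444 to the basis.

S(f_2,f_3): lcm = xy. S = 3x + 3/2y^3 + y^2 - 65/2y - 41.
  reduce S modulo (f_1, f_2, f_3, f_4, h_5, h_6, h_7):
  remainder -7451/735y + 7451/147 ≠ 0; add h_8 = -7451/735y + 7451/147 to the basis.

The other S-polynomials (S(f_2,f_4), S(f_3,f_4), S(f_1,h_5), S(f_2,h_5), S(f_3,h_5), S(f_4,h_5), S(f_1,h_6), S(f_2,h_6), S(f_3,h_6), S(f_4,h_6), S(h_5,h_6), S(f_1,h_7), S(f_2,h_7), S(f_3,h_7), S(f_4,h_7), S(h_5,h_7), S(h_6,h_7), S(f_1,h_8), S(f_2,h_8), S(f_3,h_8), S(f_4,h_8), S(h_5,h_8), S(h_6,h_8), S(h_7,h_8)) all reduce to 0 modulo the current basis, so we have a Gröbner basis.
Inter-reduce: drop elements whose leading term is divisible by another's, tail-reduce, and make monic.
Reduced Gröbner basis: {x + 3, y - 5}.

The lex basis is triangular: the last element involves only y. Solving y - 5 = 0 gives y ∈ {5}; substituting each value into the earlier elements determines the remaining variables.
  y = 5: the earlier basis element becomes x + 3 = 0, giving x = -3 — point (-3, 5).

{(-3, 5)}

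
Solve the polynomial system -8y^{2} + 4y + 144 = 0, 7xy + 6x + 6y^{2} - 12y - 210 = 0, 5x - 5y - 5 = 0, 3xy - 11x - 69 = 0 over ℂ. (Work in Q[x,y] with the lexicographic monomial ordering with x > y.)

Compute a lex Gröbner basis by Buchberger's algorithm.
f_1 = -8y^{2} + 4y + 144, LT = y^{2}.
f_2 = 7xy + 6x + 6y^{2} - 12y - 210, LT = xy.
f_3 = 5x - 5y - 5, LT = x.
f_4 = 3xy - 11x - 69, LT = xy.

S(f_1,f_2): lcm = xy^{2}. S = -\tfrac{19}{14}xy - 18x - \tfrac{6}{7}y^{3} + \tfrac{12}{7}y^{2} + 30y.
  reduce S modulo (f_1, f_2, f_3, f_4):
  remainder -\tfrac{165}{49}y - \tfrac{660}{49} ≠ 0; add h_5 = -\tfrac{165}{49}y - \tfrac{660}{49} to the basis.

The other S-polynomials (S(f_1,f_3), S(f_1,f_4), S(f_2,f_3), S(f_2,f_4), S(f_3,f_4), S(f_1,h_5), S(f_2,h_5), S(f_3,h_5), S(f_4,h_5)) all reduce to 0 modulo the current basis, so we have a Gröbner basis.
Inter-reduce: drop elements whose leading term is divisible by another's, tail-reduce, and make monic.
Reduced Gröbner basis: {x + 3, y + 4}.

Elimination: the polynomial y + 4 lies in the elimination ideal for y, so y ∈ {-4}. For each such y, the remaining basis elements (now univariate) give the rest of the solution.
  y = -4: the earlier basis element becomes x + 3 = 0, giving x = -3 — point (-3, -4).

{(-3, -4)}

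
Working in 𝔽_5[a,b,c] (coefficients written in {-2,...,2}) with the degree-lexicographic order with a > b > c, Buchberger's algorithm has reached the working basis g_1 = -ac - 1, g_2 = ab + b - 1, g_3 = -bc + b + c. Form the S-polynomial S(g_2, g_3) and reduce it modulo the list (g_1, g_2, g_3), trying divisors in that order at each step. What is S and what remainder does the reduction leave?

S(g_2, g_3) = ab + ac + bc - c; remainder on division = 0.

lcm(LM(g_2), LM(g_3)) = abc.
S = (lcm/LT(g_2))·g_2 − (lcm/LT(g_3))·g_3 = ab + ac + bc - c.
Reduce S modulo (g_1, g_2, g_3) in that order:
  leading term ab: subtract (1)·g_2 from ab + ac + bc - c → ac + bc - b - c + 1
  leading term ac: subtract (-1)·g_1 from ac + bc - b - c + 1 → bc - b - c
  leading term bc: subtract (-1)·g_3 from bc - b - c → 0
The remainder is 0, so this S-polynomial contributes no new basis element.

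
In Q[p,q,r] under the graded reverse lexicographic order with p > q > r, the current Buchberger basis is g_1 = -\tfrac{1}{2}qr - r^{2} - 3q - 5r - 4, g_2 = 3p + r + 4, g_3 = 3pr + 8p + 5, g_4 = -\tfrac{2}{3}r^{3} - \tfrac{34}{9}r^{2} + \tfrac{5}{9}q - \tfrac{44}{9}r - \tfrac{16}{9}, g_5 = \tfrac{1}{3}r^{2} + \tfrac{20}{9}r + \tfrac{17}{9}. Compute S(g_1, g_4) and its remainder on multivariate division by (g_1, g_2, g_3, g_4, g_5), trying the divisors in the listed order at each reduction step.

S(g_1, g_4) = 2r^{4} + \tfrac{1}{3}qr^{2} + 10r^{3} + \tfrac{5}{6}q^{2} - \tfrac{22}{3}qr + 8r^{2} - \tfrac{8}{3}q; remainder on division = \tfrac{5}{6}q^{2} + \tfrac{125}{3}q - \tfrac{250}{9}r - \tfrac{250}{9}.

lcm(LM(g_1), LM(g_4)) = qr^{3}.
S = (lcm/LT(g_1))·g_1 − (lcm/LT(g_4))·g_4 = 2r^{4} + \tfrac{1}{3}qr^{2} + 10r^{3} + \tfrac{5}{6}q^{2} - \tfrac{22}{3}qr + 8r^{2} - \tfrac{8}{3}q.
Reduce S modulo (g_1, g_2, g_3, g_4, g_5) in that order:
  leading term r^{4}: subtract (-3r)·g_4 from 2r^{4} + \tfrac{1}{3}qr^{2} + 10r^{3} + \tfrac{5}{6}q^{2} - \tfrac{22}{3}qr + 8r^{2} - \tfrac{8}{3}q → \tfrac{1}{3}qr^{2} - \tfrac{4}{3}r^{3} + \tfrac{5}{6}q^{2} - \tfrac{17}{3}qr - \tfrac{20}{3}r^{2} - \tfrac{8}{3}q - \tfrac{16}{3}r
  leading term qr^{2}: subtract (-\tfrac{2}{3}r)·g_1 from \tfrac{1}{3}qr^{2} - \tfrac{4}{3}r^{3} + \tfrac{5}{6}q^{2} - \tfrac{17}{3}qr - \tfrac{20}{3}r^{2} - \tfrac{8}{3}q - \tfrac{16}{3}r → -2r^{3} + \tfrac{5}{6}q^{2} - \tfrac{23}{3}qr - 10r^{2} - \tfrac{8}{3}q - 8r
  leading term r^{3}: subtract (3)·g_4 from -2r^{3} + \tfrac{5}{6}q^{2} - \tfrac{23}{3}qr - 10r^{2} - \tfrac{8}{3}q - 8r → \tfrac{5}{6}q^{2} - \tfrac{23}{3}qr + \tfrac{4}{3}r^{2} - \tfrac{13}{3}q + \tfrac{20}{3}r + \tfrac{16}{3}
  leading term q^{2}: no divisor's leading term divides it; move \tfrac{5}{6}q^{2} to the remainder.
  leading term qr: subtract (\tfrac{46}{3})·g_1 from -\tfrac{23}{3}qr + \tfrac{4}{3}r^{2} - \tfrac{13}{3}q + \tfrac{20}{3}r + \tfrac{16}{3} → \tfrac{50}{3}r^{2} + \tfrac{125}{3}q + \tfrac{250}{3}r + \tfrac{200}{3}
  leading term r^{2}: subtract (50)·g_5 from \tfrac{50}{3}r^{2} + \tfrac{125}{3}q + \tfrac{250}{3}r + \tfrac{200}{3} → \tfrac{125}{3}q - \tfrac{250}{9}r - \tfrac{250}{9}
  leading term q: no divisor's leading term divides it; move \tfrac{125}{3}q to the remainder.
  leading term r: no divisor's leading term divides it; move -\tfrac{250}{9}r to the remainder.
  leading term 1: no divisor's leading term divides it; move -\tfrac{250}{9} to the remainder.
The remainder \tfrac{5}{6}q^{2} + \tfrac{125}{3}q - \tfrac{250}{9}r - \tfrac{250}{9} is nonzero, so it would be added as the next basis element.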